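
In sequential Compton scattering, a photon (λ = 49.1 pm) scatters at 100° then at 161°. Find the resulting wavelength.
56.6681 pm

Apply Compton shift twice:

First scattering at θ₁ = 100°:
Δλ₁ = λ_C(1 - cos(100°))
Δλ₁ = 2.4263 × 1.1736
Δλ₁ = 2.8476 pm

After first scattering:
λ₁ = 49.1 + 2.8476 = 51.9476 pm

Second scattering at θ₂ = 161°:
Δλ₂ = λ_C(1 - cos(161°))
Δλ₂ = 2.4263 × 1.9455
Δλ₂ = 4.7204 pm

Final wavelength:
λ₂ = 51.9476 + 4.7204 = 56.6681 pm

Total shift: Δλ_total = 2.8476 + 4.7204 = 7.5681 pm

(Intermediate values are shown rounded; full precision is carried through to the final answer.)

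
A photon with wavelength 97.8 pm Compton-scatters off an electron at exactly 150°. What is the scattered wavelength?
102.3276 pm

Using the Compton formula: λ' = λ + λ_C(1 − cos θ)

For θ = 150°, cos θ = -√3/2 (exact) ≈ -0.8660, so:
1 − cos 150° = 1 − (-√3/2) ≈ 1.8660

Δλ = λ_C × 1.8660 = 2.4263 × 1.8660 = 4.5276 pm

λ' = 97.8 + 4.5276 = 102.3276 pm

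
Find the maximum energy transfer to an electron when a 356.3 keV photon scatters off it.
207.5021 keV

Maximum energy transfer occurs at θ = 180° (backscattering).

Initial photon: E₀ = 356.3 keV → λ₀ = 3.4798 pm

Maximum Compton shift (at 180°):
Δλ_max = 2λ_C = 2 × 2.4263 = 4.8526 pm

Final wavelength:
λ' = 3.4798 + 4.8526 = 8.3324 pm

Minimum photon energy (maximum energy to electron):
E'_min = hc/λ' = 148.7979 keV

Maximum electron kinetic energy:
K_max = E₀ - E'_min = 356.3000 - 148.7979 = 207.5021 keV

(Intermediate values are shown rounded; full precision is carried through to the final answer.)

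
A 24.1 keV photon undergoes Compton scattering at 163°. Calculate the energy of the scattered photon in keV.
22.0643 keV

First convert energy to wavelength:
λ = hc/E, with hc ≈ 1239.842 keV·pm (i.e. 1239.842 eV·nm)

For E = 24.1 keV = 24100 eV:
λ = 1239.842 keV·pm / 24.1 keV
λ = 51.4457 pm

Calculate the Compton shift:
Δλ = λ_C(1 - cos(163°)) = 2.4263 × 1.9563
Δλ = 4.7466 pm

Final wavelength:
λ' = 51.4457 + 4.7466 = 56.1923 pm

Final energy:
E' = hc/λ' = 1239.842 / 56.1923 = 22.0643 keV

(Intermediate values are shown rounded; full precision is carried through to the final answer.)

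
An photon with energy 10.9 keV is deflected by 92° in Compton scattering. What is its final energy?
10.6646 keV

First convert energy to wavelength:
λ = hc/E, with hc ≈ 1239.842 keV·pm (i.e. 1239.842 eV·nm)

For E = 10.9 keV = 10900 eV:
λ = 1239.842 keV·pm / 10.9 keV
λ = 113.7470 pm

Calculate the Compton shift:
Δλ = λ_C(1 - cos(92°)) = 2.4263 × 1.0349
Δλ = 2.5110 pm

Final wavelength:
λ' = 113.7470 + 2.5110 = 116.2580 pm

Final energy:
E' = hc/λ' = 1239.842 / 116.2580 = 10.6646 keV

(Intermediate values are shown rounded; full precision is carried through to the final answer.)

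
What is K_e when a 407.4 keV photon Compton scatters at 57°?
108.5097 keV

By energy conservation: K_e = E_initial - E_final

First find the scattered photon energy:
Initial wavelength: λ = hc/E = 3.0433 pm
Compton shift: Δλ = λ_C(1 - cos(57°)) = 1.1048 pm
Final wavelength: λ' = 3.0433 + 1.1048 = 4.1482 pm
Final photon energy: E' = hc/λ' = 298.8903 keV

Electron kinetic energy:
K_e = E - E' = 407.4000 - 298.8903 = 108.5097 keV

(Intermediate values are shown rounded; full precision is carried through to the final answer.)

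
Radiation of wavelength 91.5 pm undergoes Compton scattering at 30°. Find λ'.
91.8251 pm

Using the Compton formula: λ' = λ + λ_C(1 − cos θ)

For θ = 30°, cos θ = √3/2 (exact) ≈ 0.8660, so:
1 − cos 30° = 1 − (√3/2) ≈ 0.1340

Δλ = λ_C × 0.1340 = 2.4263 × 0.1340 = 0.3251 pm

λ' = 91.5 + 0.3251 = 91.8251 pm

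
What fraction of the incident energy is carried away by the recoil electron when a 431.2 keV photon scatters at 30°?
0.1016 (or 10.16%)

Calculate initial and final photon energies:

Initial: E₀ = 431.2 keV → λ₀ = 2.8753 pm
Compton shift: Δλ = 0.3251 pm
Final wavelength: λ' = 3.2004 pm
Final energy: E' = 387.4030 keV

Fractional energy loss:
(E₀ - E')/E₀ = (431.2000 - 387.4030)/431.2000
= 43.7970/431.2000
= 0.1016
= 10.16%

(Intermediate values are shown rounded; full precision is carried through to the final answer.)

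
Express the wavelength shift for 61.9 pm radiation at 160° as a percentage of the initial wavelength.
7.6031%

Calculate the Compton shift:
Δλ = λ_C(1 - cos(160°))
Δλ = 2.4263 × (1 - cos(160°))
Δλ = 2.4263 × 1.9397
Δλ = 4.7063 pm

Percentage change:
(Δλ/λ₀) × 100 = (4.7063/61.9) × 100
= 7.6031%

(Intermediate values are shown rounded; full precision is carried through to the final answer.)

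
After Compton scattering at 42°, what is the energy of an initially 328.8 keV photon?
282.1658 keV

First convert energy to wavelength:
λ = hc/E, with hc ≈ 1239.842 keV·pm (i.e. 1239.842 eV·nm)

For E = 328.8 keV = 328800 eV:
λ = 1239.842 keV·pm / 328.8 keV
λ = 3.7708 pm

Calculate the Compton shift:
Δλ = λ_C(1 - cos(42°)) = 2.4263 × 0.2569
Δλ = 0.6232 pm

Final wavelength:
λ' = 3.7708 + 0.6232 = 4.3940 pm

Final energy:
E' = hc/λ' = 1239.842 / 4.3940 = 282.1658 keV

(Intermediate values are shown rounded; full precision is carried through to the final answer.)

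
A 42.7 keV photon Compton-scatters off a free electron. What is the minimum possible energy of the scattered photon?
36.5857 keV (at θ = 180°)

The scattered photon has minimum energy when its wavelength is maximum, i.e., when the Compton shift Δλ = λ_C(1 − cos θ) is maximum. This occurs at θ = 180° (backscattering), giving Δλ_max = 2λ_C = 4.8526 pm.

Initial wavelength: λ₀ = hc/E₀ = 29.0361 pm
Maximum final wavelength: λ'_max = λ₀ + 2λ_C = 29.0361 + 4.8526 = 33.8887 pm
Minimum final energy: E'_min = hc/λ'_max = 36.5857 keV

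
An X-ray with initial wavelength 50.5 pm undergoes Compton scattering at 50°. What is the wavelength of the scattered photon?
51.3667 pm

Using the Compton scattering formula:
λ' = λ + Δλ = λ + λ_C(1 - cos θ)

Given:
- Initial wavelength λ = 50.5 pm
- Scattering angle θ = 50°
- Compton wavelength λ_C ≈ 2.4263 pm

Calculate the shift:
Δλ = 2.4263 × (1 - cos(50°))
Δλ = 2.4263 × 0.3572
Δλ = 0.8667 pm

Final wavelength:
λ' = 50.5 + 0.8667 = 51.3667 pm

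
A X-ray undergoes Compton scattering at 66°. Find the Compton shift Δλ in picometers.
1.4394 pm

Using the Compton scattering formula:
Δλ = λ_C(1 - cos θ)

where λ_C = h/(m_e·c) ≈ 2.4263 pm is the Compton wavelength of an electron.

For θ = 66°:
cos(66°) = 0.4067
1 - cos(66°) = 0.5933

Δλ = 2.4263 × 0.5933
Δλ = 1.4394 pm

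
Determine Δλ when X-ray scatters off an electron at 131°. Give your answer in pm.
4.0181 pm

Using the Compton scattering formula:
Δλ = λ_C(1 - cos θ)

where λ_C = h/(m_e·c) ≈ 2.4263 pm is the Compton wavelength of an electron.

For θ = 131°:
cos(131°) = -0.6561
1 - cos(131°) = 1.6561

Δλ = 2.4263 × 1.6561
Δλ = 4.0181 pm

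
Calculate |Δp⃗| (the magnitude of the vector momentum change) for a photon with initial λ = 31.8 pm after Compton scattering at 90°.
2.8442e-23 kg·m/s

Photon momentum magnitude is p = h/λ.

Initial momentum:
p₀ = h/λ = 6.6261e-34/3.1800e-11 = 2.0837e-23 kg·m/s

After scattering:
λ' = λ + Δλ = 31.8 + 2.4263 = 34.2263 pm
p' = h/λ' = 6.6261e-34/3.4226e-11 = 1.9360e-23 kg·m/s

Momentum is a vector; the scattered photon's direction makes angle θ = 90° with the incident direction. The magnitude of the vector change Δp⃗ = p⃗₀ − p⃗' is found from the law of cosines:
|Δp⃗|² = p₀² + p'² − 2p₀p'cos θ
|Δp⃗|² = (2.0837e-23)² + (1.9360e-23)² − 2·2.0837e-23·1.9360e-23·cos(90°)
|Δp⃗| = 2.8442e-23 kg·m/s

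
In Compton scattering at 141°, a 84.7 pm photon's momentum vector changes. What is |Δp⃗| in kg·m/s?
1.4392e-23 kg·m/s

Photon momentum magnitude is p = h/λ.

Initial momentum:
p₀ = h/λ = 6.6261e-34/8.4700e-11 = 7.8230e-24 kg·m/s

After scattering:
λ' = λ + Δλ = 84.7 + 4.3119 = 89.0119 pm
p' = h/λ' = 6.6261e-34/8.9012e-11 = 7.4440e-24 kg·m/s

Momentum is a vector; the scattered photon's direction makes angle θ = 141° with the incident direction. The magnitude of the vector change Δp⃗ = p⃗₀ − p⃗' is found from the law of cosines:
|Δp⃗|² = p₀² + p'² − 2p₀p'cos θ
|Δp⃗|² = (7.8230e-24)² + (7.4440e-24)² − 2·7.8230e-24·7.4440e-24·cos(141°)
|Δp⃗| = 1.4392e-23 kg·m/s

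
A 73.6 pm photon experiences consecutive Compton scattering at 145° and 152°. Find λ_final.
82.5824 pm

Apply Compton shift twice:

First scattering at θ₁ = 145°:
Δλ₁ = λ_C(1 - cos(145°))
Δλ₁ = 2.4263 × 1.8192
Δλ₁ = 4.4138 pm

After first scattering:
λ₁ = 73.6 + 4.4138 = 78.0138 pm

Second scattering at θ₂ = 152°:
Δλ₂ = λ_C(1 - cos(152°))
Δλ₂ = 2.4263 × 1.8829
Δλ₂ = 4.5686 pm

Final wavelength:
λ₂ = 78.0138 + 4.5686 = 82.5824 pm

Total shift: Δλ_total = 4.4138 + 4.5686 = 8.9824 pm

(Intermediate values are shown rounded; full precision is carried through to the final answer.)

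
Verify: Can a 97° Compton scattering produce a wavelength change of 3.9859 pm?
No, inconsistent

Calculate the expected shift for θ = 97°:

Δλ_expected = λ_C(1 - cos(97°))
Δλ_expected = 2.4263 × (1 - cos(97°))
Δλ_expected = 2.4263 × 1.1219
Δλ_expected = 2.7220 pm

Given shift: 3.9859 pm
Expected shift: 2.7220 pm
Difference: 1.2639 pm

The values do not match. The given shift corresponds to θ ≈ 130.0°, not 97°.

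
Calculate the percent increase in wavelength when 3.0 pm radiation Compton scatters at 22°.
5.8892%

Calculate the Compton shift:
Δλ = λ_C(1 - cos(22°))
Δλ = 2.4263 × (1 - cos(22°))
Δλ = 2.4263 × 0.0728
Δλ = 0.1767 pm

Percentage change:
(Δλ/λ₀) × 100 = (0.1767/3.0) × 100
= 5.8892%

(Intermediate values are shown rounded; full precision is carried through to the final answer.)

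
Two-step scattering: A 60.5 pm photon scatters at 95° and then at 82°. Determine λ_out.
65.2264 pm

Apply Compton shift twice:

First scattering at θ₁ = 95°:
Δλ₁ = λ_C(1 - cos(95°))
Δλ₁ = 2.4263 × 1.0872
Δλ₁ = 2.6378 pm

After first scattering:
λ₁ = 60.5 + 2.6378 = 63.1378 pm

Second scattering at θ₂ = 82°:
Δλ₂ = λ_C(1 - cos(82°))
Δλ₂ = 2.4263 × 0.8608
Δλ₂ = 2.0886 pm

Final wavelength:
λ₂ = 63.1378 + 2.0886 = 65.2264 pm

Total shift: Δλ_total = 2.6378 + 2.0886 = 4.7264 pm

(Intermediate values are shown rounded; full precision is carried through to the final answer.)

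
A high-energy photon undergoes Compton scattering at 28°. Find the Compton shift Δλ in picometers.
0.2840 pm

Using the Compton scattering formula:
Δλ = λ_C(1 - cos θ)

where λ_C = h/(m_e·c) ≈ 2.4263 pm is the Compton wavelength of an electron.

For θ = 28°:
cos(28°) = 0.8829
1 - cos(28°) = 0.1171

Δλ = 2.4263 × 0.1171
Δλ = 0.2840 pm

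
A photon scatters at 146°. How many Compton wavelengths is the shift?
1.8290 λ_C

The Compton shift formula is:
Δλ = λ_C(1 - cos θ)

Dividing both sides by λ_C:
Δλ/λ_C = 1 - cos θ

For θ = 146°:
Δλ/λ_C = 1 - cos(146°)
Δλ/λ_C = 1 - -0.8290
Δλ/λ_C = 1.8290

This means the shift is 1.8290 × λ_C = 4.4378 pm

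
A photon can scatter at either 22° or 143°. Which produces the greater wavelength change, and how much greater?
143° produces the larger shift by a factor of 24.701

Calculate both shifts using Δλ = λ_C(1 - cos θ):

For θ₁ = 22°:
Δλ₁ = 2.4263 × (1 - cos(22°))
Δλ₁ = 2.4263 × 0.0728
Δλ₁ = 0.1767 pm

For θ₂ = 143°:
Δλ₂ = 2.4263 × (1 - cos(143°))
Δλ₂ = 2.4263 × 1.7986
Δλ₂ = 4.3640 pm

The 143° angle produces the larger shift.
Ratio: 4.3640/0.1767 = 24.701

(Intermediate values are shown rounded; full precision is carried through to the final answer.)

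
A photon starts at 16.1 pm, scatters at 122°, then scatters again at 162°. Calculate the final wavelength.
24.5459 pm

Apply Compton shift twice:

First scattering at θ₁ = 122°:
Δλ₁ = λ_C(1 - cos(122°))
Δλ₁ = 2.4263 × 1.5299
Δλ₁ = 3.7121 pm

After first scattering:
λ₁ = 16.1 + 3.7121 = 19.8121 pm

Second scattering at θ₂ = 162°:
Δλ₂ = λ_C(1 - cos(162°))
Δλ₂ = 2.4263 × 1.9511
Δλ₂ = 4.7339 pm

Final wavelength:
λ₂ = 19.8121 + 4.7339 = 24.5459 pm

Total shift: Δλ_total = 3.7121 + 4.7339 = 8.4459 pm

(Intermediate values are shown rounded; full precision is carried through to the final answer.)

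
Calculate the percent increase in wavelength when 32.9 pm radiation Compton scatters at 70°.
4.8525%

Calculate the Compton shift:
Δλ = λ_C(1 - cos(70°))
Δλ = 2.4263 × (1 - cos(70°))
Δλ = 2.4263 × 0.6580
Δλ = 1.5965 pm

Percentage change:
(Δλ/λ₀) × 100 = (1.5965/32.9) × 100
= 4.8525%

(Intermediate values are shown rounded; full precision is carried through to the final answer.)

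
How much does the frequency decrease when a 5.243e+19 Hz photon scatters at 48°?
6.455e+18 Hz (decrease)

Convert frequency to wavelength (c = 299792458 m/s):
λ₀ = c/f₀ = 299792458/5.243e+19 = 5.7179565e-12 m = 5.7180 pm

Calculate Compton shift:
Δλ = λ_C(1 - cos(48°)) = 0.8028 pm

Final wavelength:
λ' = λ₀ + Δλ = 5.7180 + 0.8028 = 6.5207 pm

Final frequency:
f' = c/λ' = 299792458/6.5207483e-12 = 4.5975162e+19 Hz

Frequency shift (decrease):
Δf = f₀ - f' = 5.243e+19 - 4.5975162e+19 = 6.455e+18 Hz

(Intermediate values are shown rounded; full precision is carried through to the final answer.)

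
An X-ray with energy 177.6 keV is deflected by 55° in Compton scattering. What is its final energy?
154.6762 keV

First convert energy to wavelength:
λ = hc/E, with hc ≈ 1239.842 keV·pm (i.e. 1239.842 eV·nm)

For E = 177.6 keV = 177600 eV:
λ = 1239.842 keV·pm / 177.6 keV
λ = 6.9811 pm

Calculate the Compton shift:
Δλ = λ_C(1 - cos(55°)) = 2.4263 × 0.4264
Δλ = 1.0346 pm

Final wavelength:
λ' = 6.9811 + 1.0346 = 8.0157 pm

Final energy:
E' = hc/λ' = 1239.842 / 8.0157 = 154.6762 keV

(Intermediate values are shown rounded; full precision is carried through to the final answer.)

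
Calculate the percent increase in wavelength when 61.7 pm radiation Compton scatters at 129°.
6.4072%

Calculate the Compton shift:
Δλ = λ_C(1 - cos(129°))
Δλ = 2.4263 × (1 - cos(129°))
Δλ = 2.4263 × 1.6293
Δλ = 3.9532 pm

Percentage change:
(Δλ/λ₀) × 100 = (3.9532/61.7) × 100
= 6.4072%

(Intermediate values are shown rounded; full precision is carried through to the final answer.)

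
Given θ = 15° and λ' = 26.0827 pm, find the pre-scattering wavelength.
26.0000 pm

From λ' = λ + Δλ, we have λ = λ' - Δλ

First calculate the Compton shift:
Δλ = λ_C(1 - cos θ)
Δλ = 2.4263 × (1 - cos(15°))
Δλ = 2.4263 × 0.0341
Δλ = 0.0827 pm

Initial wavelength:
λ = λ' - Δλ
λ = 26.0827 - 0.0827
λ = 26.0000 pm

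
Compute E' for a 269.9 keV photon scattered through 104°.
162.9871 keV

First convert energy to wavelength:
λ = hc/E, with hc ≈ 1239.842 keV·pm (i.e. 1239.842 eV·nm)

For E = 269.9 keV = 269900 eV:
λ = 1239.842 keV·pm / 269.9 keV
λ = 4.5937 pm

Calculate the Compton shift:
Δλ = λ_C(1 - cos(104°)) = 2.4263 × 1.2419
Δλ = 3.0133 pm

Final wavelength:
λ' = 4.5937 + 3.0133 = 7.6070 pm

Final energy:
E' = hc/λ' = 1239.842 / 7.6070 = 162.9871 keV

(Intermediate values are shown rounded; full precision is carried through to the final answer.)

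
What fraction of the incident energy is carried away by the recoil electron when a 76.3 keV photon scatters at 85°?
0.1200 (or 12.00%)

Calculate initial and final photon energies:

Initial: E₀ = 76.3 keV → λ₀ = 16.2496 pm
Compton shift: Δλ = 2.2148 pm
Final wavelength: λ' = 18.4644 pm
Final energy: E' = 67.1477 keV

Fractional energy loss:
(E₀ - E')/E₀ = (76.3000 - 67.1477)/76.3000
= 9.1523/76.3000
= 0.1200
= 12.00%

(Intermediate values are shown rounded; full precision is carried through to the final answer.)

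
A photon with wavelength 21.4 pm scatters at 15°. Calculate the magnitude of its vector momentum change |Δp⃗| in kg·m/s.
8.0683e-24 kg·m/s

Photon momentum magnitude is p = h/λ.

Initial momentum:
p₀ = h/λ = 6.6261e-34/2.1400e-11 = 3.0963e-23 kg·m/s

After scattering:
λ' = λ + Δλ = 21.4 + 0.0827 = 21.4827 pm
p' = h/λ' = 6.6261e-34/2.1483e-11 = 3.0844e-23 kg·m/s

Momentum is a vector; the scattered photon's direction makes angle θ = 15° with the incident direction. The magnitude of the vector change Δp⃗ = p⃗₀ − p⃗' is found from the law of cosines:
|Δp⃗|² = p₀² + p'² − 2p₀p'cos θ
|Δp⃗|² = (3.0963e-23)² + (3.0844e-23)² − 2·3.0963e-23·3.0844e-23·cos(15°)
|Δp⃗| = 8.0683e-24 kg·m/s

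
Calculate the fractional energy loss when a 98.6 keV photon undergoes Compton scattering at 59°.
0.0856 (or 8.56%)

Calculate initial and final photon energies:

Initial: E₀ = 98.6 keV → λ₀ = 12.5745 pm
Compton shift: Δλ = 1.1767 pm
Final wavelength: λ' = 13.7511 pm
Final energy: E' = 90.1629 keV

Fractional energy loss:
(E₀ - E')/E₀ = (98.6000 - 90.1629)/98.6000
= 8.4371/98.6000
= 0.0856
= 8.56%

(Intermediate values are shown rounded; full precision is carried through to the final answer.)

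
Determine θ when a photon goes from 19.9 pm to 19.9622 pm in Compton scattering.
13.00°

First find the wavelength shift:
Δλ = λ' - λ = 19.9622 - 19.9 = 0.0622 pm

Using Δλ = λ_C(1 - cos θ), with λ_C = h/(m_e·c) ≈ 2.42631024 pm:
cos θ = 1 - Δλ/λ_C
cos θ = 1 - 0.0622/2.42631024
cos θ = 0.974364

θ = arccos(0.974364)
θ = 13.00°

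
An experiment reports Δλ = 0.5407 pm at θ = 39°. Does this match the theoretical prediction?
Yes, consistent

Calculate the expected shift for θ = 39°:

Δλ_expected = λ_C(1 - cos(39°))
Δλ_expected = 2.4263 × (1 - cos(39°))
Δλ_expected = 2.4263 × 0.2229
Δλ_expected = 0.5407 pm

Given shift: 0.5407 pm
Expected shift: 0.5407 pm
Difference: 0.0000 pm

The values match. This is consistent with Compton scattering at the stated angle.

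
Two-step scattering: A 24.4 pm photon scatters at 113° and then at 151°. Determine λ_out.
32.3228 pm

Apply Compton shift twice:

First scattering at θ₁ = 113°:
Δλ₁ = λ_C(1 - cos(113°))
Δλ₁ = 2.4263 × 1.3907
Δλ₁ = 3.3743 pm

After first scattering:
λ₁ = 24.4 + 3.3743 = 27.7743 pm

Second scattering at θ₂ = 151°:
Δλ₂ = λ_C(1 - cos(151°))
Δλ₂ = 2.4263 × 1.8746
Δλ₂ = 4.5484 pm

Final wavelength:
λ₂ = 27.7743 + 4.5484 = 32.3228 pm

Total shift: Δλ_total = 3.3743 + 4.5484 = 7.9228 pm

(Intermediate values are shown rounded; full precision is carried through to the final answer.)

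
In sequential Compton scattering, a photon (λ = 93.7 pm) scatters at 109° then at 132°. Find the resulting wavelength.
100.9661 pm

Apply Compton shift twice:

First scattering at θ₁ = 109°:
Δλ₁ = λ_C(1 - cos(109°))
Δλ₁ = 2.4263 × 1.3256
Δλ₁ = 3.2162 pm

After first scattering:
λ₁ = 93.7 + 3.2162 = 96.9162 pm

Second scattering at θ₂ = 132°:
Δλ₂ = λ_C(1 - cos(132°))
Δλ₂ = 2.4263 × 1.6691
Δλ₂ = 4.0498 pm

Final wavelength:
λ₂ = 96.9162 + 4.0498 = 100.9661 pm

Total shift: Δλ_total = 3.2162 + 4.0498 = 7.2661 pm

(Intermediate values are shown rounded; full precision is carried through to the final answer.)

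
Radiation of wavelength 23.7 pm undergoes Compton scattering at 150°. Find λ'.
28.2276 pm

Using the Compton formula: λ' = λ + λ_C(1 − cos θ)

For θ = 150°, cos θ = -√3/2 (exact) ≈ -0.8660, so:
1 − cos 150° = 1 − (-√3/2) ≈ 1.8660

Δλ = λ_C × 1.8660 = 2.4263 × 1.8660 = 4.5276 pm

λ' = 23.7 + 4.5276 = 28.2276 pm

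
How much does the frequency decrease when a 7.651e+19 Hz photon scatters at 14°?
1.382e+18 Hz (decrease)

Convert frequency to wavelength (c = 299792458 m/s):
λ₀ = c/f₀ = 299792458/7.651e+19 = 3.9183435e-12 m = 3.9183 pm

Calculate Compton shift:
Δλ = λ_C(1 - cos(14°)) = 0.0721 pm

Final wavelength:
λ' = λ₀ + Δλ = 3.9183 + 0.0721 = 3.9904 pm

Final frequency:
f' = c/λ' = 299792458/3.9904152e-12 = 7.5128136e+19 Hz

Frequency shift (decrease):
Δf = f₀ - f' = 7.651e+19 - 7.5128136e+19 = 1.382e+18 Hz

(Intermediate values are shown rounded; full precision is carried through to the final answer.)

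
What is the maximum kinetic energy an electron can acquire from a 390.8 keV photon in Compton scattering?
236.3063 keV

Maximum energy transfer occurs at θ = 180° (backscattering).

Initial photon: E₀ = 390.8 keV → λ₀ = 3.1726 pm

Maximum Compton shift (at 180°):
Δλ_max = 2λ_C = 2 × 2.4263 = 4.8526 pm

Final wavelength:
λ' = 3.1726 + 4.8526 = 8.0252 pm

Minimum photon energy (maximum energy to electron):
E'_min = hc/λ' = 154.4937 keV

Maximum electron kinetic energy:
K_max = E₀ - E'_min = 390.8000 - 154.4937 = 236.3063 keV

(Intermediate values are shown rounded; full precision is carried through to the final answer.)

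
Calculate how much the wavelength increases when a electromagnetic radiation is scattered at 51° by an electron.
0.8994 pm

Using the Compton scattering formula:
Δλ = λ_C(1 - cos θ)

where λ_C = h/(m_e·c) ≈ 2.4263 pm is the Compton wavelength of an electron.

For θ = 51°:
cos(51°) = 0.6293
1 - cos(51°) = 0.3707

Δλ = 2.4263 × 0.3707
Δλ = 0.8994 pm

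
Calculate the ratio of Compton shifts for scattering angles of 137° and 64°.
137° produces the larger shift by a factor of 3.083

Calculate both shifts using Δλ = λ_C(1 - cos θ):

For θ₁ = 64°:
Δλ₁ = 2.4263 × (1 - cos(64°))
Δλ₁ = 2.4263 × 0.5616
Δλ₁ = 1.3627 pm

For θ₂ = 137°:
Δλ₂ = 2.4263 × (1 - cos(137°))
Δλ₂ = 2.4263 × 1.7314
Δλ₂ = 4.2008 pm

The 137° angle produces the larger shift.
Ratio: 4.2008/1.3627 = 3.083

(Intermediate values are shown rounded; full precision is carried through to the final answer.)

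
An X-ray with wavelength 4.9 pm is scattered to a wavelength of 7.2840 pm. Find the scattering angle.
89.00°

First find the wavelength shift:
Δλ = λ' - λ = 7.2840 - 4.9 = 2.3840 pm

Using Δλ = λ_C(1 - cos θ), with λ_C = h/(m_e·c) ≈ 2.42631024 pm:
cos θ = 1 - Δλ/λ_C
cos θ = 1 - 2.3840/2.42631024
cos θ = 0.017438

θ = arccos(0.017438)
θ = 89.00°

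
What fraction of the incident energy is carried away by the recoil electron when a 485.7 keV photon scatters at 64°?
0.3480 (or 34.80%)

Calculate initial and final photon energies:

Initial: E₀ = 485.7 keV → λ₀ = 2.5527 pm
Compton shift: Δλ = 1.3627 pm
Final wavelength: λ' = 3.9154 pm
Final energy: E' = 316.6597 keV

Fractional energy loss:
(E₀ - E')/E₀ = (485.7000 - 316.6597)/485.7000
= 169.0403/485.7000
= 0.3480
= 34.80%

(Intermediate values are shown rounded; full precision is carried through to the final answer.)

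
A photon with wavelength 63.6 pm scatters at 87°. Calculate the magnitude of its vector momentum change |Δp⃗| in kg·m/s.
1.4095e-23 kg·m/s

Photon momentum magnitude is p = h/λ.

Initial momentum:
p₀ = h/λ = 6.6261e-34/6.3600e-11 = 1.0418e-23 kg·m/s

After scattering:
λ' = λ + Δλ = 63.6 + 2.2993 = 65.8993 pm
p' = h/λ' = 6.6261e-34/6.5899e-11 = 1.0055e-23 kg·m/s

Momentum is a vector; the scattered photon's direction makes angle θ = 87° with the incident direction. The magnitude of the vector change Δp⃗ = p⃗₀ − p⃗' is found from the law of cosines:
|Δp⃗|² = p₀² + p'² − 2p₀p'cos θ
|Δp⃗|² = (1.0418e-23)² + (1.0055e-23)² − 2·1.0418e-23·1.0055e-23·cos(87°)
|Δp⃗| = 1.4095e-23 kg·m/s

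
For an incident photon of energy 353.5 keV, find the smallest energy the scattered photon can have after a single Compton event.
148.3073 keV (at θ = 180°)

The scattered photon has minimum energy when its wavelength is maximum, i.e., when the Compton shift Δλ = λ_C(1 − cos θ) is maximum. This occurs at θ = 180° (backscattering), giving Δλ_max = 2λ_C = 4.8526 pm.

Initial wavelength: λ₀ = hc/E₀ = 3.5073 pm
Maximum final wavelength: λ'_max = λ₀ + 2λ_C = 3.5073 + 4.8526 = 8.3600 pm
Minimum final energy: E'_min = hc/λ'_max = 148.3073 keV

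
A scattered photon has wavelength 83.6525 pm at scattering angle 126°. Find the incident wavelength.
79.8000 pm

From λ' = λ + Δλ, we have λ = λ' - Δλ

First calculate the Compton shift:
Δλ = λ_C(1 - cos θ)
Δλ = 2.4263 × (1 - cos(126°))
Δλ = 2.4263 × 1.5878
Δλ = 3.8525 pm

Initial wavelength:
λ = λ' - Δλ
λ = 83.6525 - 3.8525
λ = 79.8000 pm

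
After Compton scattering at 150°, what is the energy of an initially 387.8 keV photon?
160.5041 keV

First convert energy to wavelength:
λ = hc/E, with hc ≈ 1239.842 keV·pm (i.e. 1239.842 eV·nm)

For E = 387.8 keV = 387800 eV:
λ = 1239.842 keV·pm / 387.8 keV
λ = 3.1971 pm

Calculate the Compton shift:
Δλ = λ_C(1 - cos(150°)) = 2.4263 × 1.8660
Δλ = 4.5276 pm

Final wavelength:
λ' = 3.1971 + 4.5276 = 7.7247 pm

Final energy:
E' = hc/λ' = 1239.842 / 7.7247 = 160.5041 keV

(Intermediate values are shown rounded; full precision is carried through to the final answer.)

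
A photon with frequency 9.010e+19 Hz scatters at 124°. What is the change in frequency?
4.794e+19 Hz (decrease)

Convert frequency to wavelength (c = 299792458 m/s):
λ₀ = c/f₀ = 299792458/9.010e+19 = 3.3273303e-12 m = 3.3273 pm

Calculate Compton shift:
Δλ = λ_C(1 - cos(124°)) = 3.7831 pm

Final wavelength:
λ' = λ₀ + Δλ = 3.3273 + 3.7831 = 7.1104 pm

Final frequency:
f' = c/λ' = 299792458/7.1104160e-12 = 4.2162436e+19 Hz

Frequency shift (decrease):
Δf = f₀ - f' = 9.010e+19 - 4.2162436e+19 = 4.794e+19 Hz

(Intermediate values are shown rounded; full precision is carried through to the final answer.)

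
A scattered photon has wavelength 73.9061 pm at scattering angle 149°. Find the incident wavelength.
69.4000 pm

From λ' = λ + Δλ, we have λ = λ' - Δλ

First calculate the Compton shift:
Δλ = λ_C(1 - cos θ)
Δλ = 2.4263 × (1 - cos(149°))
Δλ = 2.4263 × 1.8572
Δλ = 4.5061 pm

Initial wavelength:
λ = λ' - Δλ
λ = 73.9061 - 4.5061
λ = 69.4000 pm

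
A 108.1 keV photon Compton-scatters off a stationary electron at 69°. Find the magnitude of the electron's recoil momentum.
6.1796e-23 kg·m/s

The electron is initially at rest, so by conservation of momentum:
p⃗_e = p⃗₀ − p⃗'  (incident photon momentum minus scattered photon momentum)

Photon momentum magnitudes (p = h/λ = E/c):
λ₀ = hc/E₀ = 11.4694 pm → p₀ = h/λ₀ = 5.7772e-23 kg·m/s
Δλ = λ_C(1 − cos 69°) = 1.5568 pm
λ' = 13.0262 pm → p' = h/λ' = 5.0867e-23 kg·m/s

The scattered photon makes angle θ = 69° with the incident direction, so by the law of cosines:
|p⃗_e|² = p₀² + p'² − 2p₀p'cos θ
|p⃗_e|² = (5.7772e-23)² + (5.0867e-23)² − 2·5.7772e-23·5.0867e-23·cos(69°)
|p⃗_e| = 6.1796e-23 kg·m/s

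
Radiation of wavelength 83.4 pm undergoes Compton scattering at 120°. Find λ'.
87.0395 pm

Using the Compton formula: λ' = λ + λ_C(1 − cos θ)

For θ = 120°, cos θ = -1/2 (exact) = -0.5000, so:
1 − cos 120° = 1 − (-1/2) = 1.5000

Δλ = λ_C × 1.5000 = 2.4263 × 1.5000 = 3.6395 pm

λ' = 83.4 + 3.6395 = 87.0395 pm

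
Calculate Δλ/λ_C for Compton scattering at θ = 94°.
1.0698 λ_C

The Compton shift formula is:
Δλ = λ_C(1 - cos θ)

Dividing both sides by λ_C:
Δλ/λ_C = 1 - cos θ

For θ = 94°:
Δλ/λ_C = 1 - cos(94°)
Δλ/λ_C = 1 - -0.0698
Δλ/λ_C = 1.0698

This means the shift is 1.0698 × λ_C = 2.5956 pm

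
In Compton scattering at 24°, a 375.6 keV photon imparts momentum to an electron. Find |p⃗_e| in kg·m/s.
8.1821e-23 kg·m/s

The electron is initially at rest, so by conservation of momentum:
p⃗_e = p⃗₀ − p⃗'  (incident photon momentum minus scattered photon momentum)

Photon momentum magnitudes (p = h/λ = E/c):
λ₀ = hc/E₀ = 3.3010 pm → p₀ = h/λ₀ = 2.0073e-22 kg·m/s
Δλ = λ_C(1 − cos 24°) = 0.2098 pm
λ' = 3.5107 pm → p' = h/λ' = 1.8874e-22 kg·m/s

The scattered photon makes angle θ = 24° with the incident direction, so by the law of cosines:
|p⃗_e|² = p₀² + p'² − 2p₀p'cos θ
|p⃗_e|² = (2.0073e-22)² + (1.8874e-22)² − 2·2.0073e-22·1.8874e-22·cos(24°)
|p⃗_e| = 8.1821e-23 kg·m/s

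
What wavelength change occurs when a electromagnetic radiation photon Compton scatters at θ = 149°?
4.5061 pm

Using the Compton scattering formula:
Δλ = λ_C(1 - cos θ)

where λ_C = h/(m_e·c) ≈ 2.4263 pm is the Compton wavelength of an electron.

For θ = 149°:
cos(149°) = -0.8572
1 - cos(149°) = 1.8572

Δλ = 2.4263 × 1.8572
Δλ = 4.5061 pm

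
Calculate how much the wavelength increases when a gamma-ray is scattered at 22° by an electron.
0.1767 pm

Using the Compton scattering formula:
Δλ = λ_C(1 - cos θ)

where λ_C = h/(m_e·c) ≈ 2.4263 pm is the Compton wavelength of an electron.

For θ = 22°:
cos(22°) = 0.9272
1 - cos(22°) = 0.0728

Δλ = 2.4263 × 0.0728
Δλ = 0.1767 pm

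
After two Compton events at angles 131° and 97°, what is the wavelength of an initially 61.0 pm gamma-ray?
67.7401 pm

Apply Compton shift twice:

First scattering at θ₁ = 131°:
Δλ₁ = λ_C(1 - cos(131°))
Δλ₁ = 2.4263 × 1.6561
Δλ₁ = 4.0181 pm

After first scattering:
λ₁ = 61.0 + 4.0181 = 65.0181 pm

Second scattering at θ₂ = 97°:
Δλ₂ = λ_C(1 - cos(97°))
Δλ₂ = 2.4263 × 1.1219
Δλ₂ = 2.7220 pm

Final wavelength:
λ₂ = 65.0181 + 2.7220 = 67.7401 pm

Total shift: Δλ_total = 4.0181 + 2.7220 = 6.7401 pm

(Intermediate values are shown rounded; full precision is carried through to the final answer.)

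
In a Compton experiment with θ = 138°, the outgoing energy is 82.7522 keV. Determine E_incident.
115.3001 keV

Convert final energy to wavelength (hc ≈ 1239.842 keV·pm):
λ' = hc/E' = 1239.842 / 82.7522 = 14.9826 pm

Calculate the Compton shift:
Δλ = λ_C(1 - cos(138°))
Δλ = 2.4263 × (1 - cos(138°))
Δλ = 4.2294 pm

Initial wavelength:
λ = λ' - Δλ = 14.9826 - 4.2294 = 10.7532 pm

Initial energy:
E = hc/λ = 1239.842 / 10.7532 = 115.3001 keV

(Intermediate values are shown rounded; full precision is carried through to the final answer.)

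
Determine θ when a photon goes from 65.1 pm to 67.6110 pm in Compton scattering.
92.00°

First find the wavelength shift:
Δλ = λ' - λ = 67.6110 - 65.1 = 2.5110 pm

Using Δλ = λ_C(1 - cos θ), with λ_C = h/(m_e·c) ≈ 2.42631024 pm:
cos θ = 1 - Δλ/λ_C
cos θ = 1 - 2.5110/2.42631024
cos θ = -0.034905

θ = arccos(-0.034905)
θ = 92.00°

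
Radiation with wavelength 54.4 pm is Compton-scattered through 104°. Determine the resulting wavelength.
57.4133 pm

Using the Compton scattering formula:
λ' = λ + Δλ = λ + λ_C(1 - cos θ)

Given:
- Initial wavelength λ = 54.4 pm
- Scattering angle θ = 104°
- Compton wavelength λ_C ≈ 2.4263 pm

Calculate the shift:
Δλ = 2.4263 × (1 - cos(104°))
Δλ = 2.4263 × 1.2419
Δλ = 3.0133 pm

Final wavelength:
λ' = 54.4 + 3.0133 = 57.4133 pm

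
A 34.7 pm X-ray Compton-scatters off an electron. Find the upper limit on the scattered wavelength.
39.5526 pm (at θ = 180°)

The Compton shift is Δλ = λ_C(1 − cos θ).

Since cos θ ranges from −1 to 1, the factor (1 − cos θ) ranges from 0 to 2; the maximum shift occurs at θ = 180° (backscattering):
Δλ_max = 2λ_C = 2 × 2.4263 pm = 4.8526 pm

Maximum scattered wavelength:
λ'_max = λ₀ + Δλ_max = 34.7 + 4.8526 = 39.5526 pm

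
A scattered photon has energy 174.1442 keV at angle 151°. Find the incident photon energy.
482.2000 keV

Convert final energy to wavelength (hc ≈ 1239.842 keV·pm):
λ' = hc/E' = 1239.842 / 174.1442 = 7.1196 pm

Calculate the Compton shift:
Δλ = λ_C(1 - cos(151°))
Δλ = 2.4263 × (1 - cos(151°))
Δλ = 4.5484 pm

Initial wavelength:
λ = λ' - Δλ = 7.1196 - 4.5484 = 2.5712 pm

Initial energy:
E = hc/λ = 1239.842 / 2.5712 = 482.2000 keV

(Intermediate values are shown rounded; full precision is carried through to the final answer.)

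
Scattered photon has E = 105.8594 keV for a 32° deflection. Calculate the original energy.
109.3000 keV

Convert final energy to wavelength (hc ≈ 1239.842 keV·pm):
λ' = hc/E' = 1239.842 / 105.8594 = 11.7122 pm

Calculate the Compton shift:
Δλ = λ_C(1 - cos(32°))
Δλ = 2.4263 × (1 - cos(32°))
Δλ = 0.3687 pm

Initial wavelength:
λ = λ' - Δλ = 11.7122 - 0.3687 = 11.3435 pm

Initial energy:
E = hc/λ = 1239.842 / 11.3435 = 109.3000 keV

(Intermediate values are shown rounded; full precision is carried through to the final answer.)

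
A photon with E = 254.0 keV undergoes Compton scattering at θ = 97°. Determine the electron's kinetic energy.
90.9331 keV

By energy conservation: K_e = E_initial - E_final

First find the scattered photon energy:
Initial wavelength: λ = hc/E = 4.8813 pm
Compton shift: Δλ = λ_C(1 - cos(97°)) = 2.7220 pm
Final wavelength: λ' = 4.8813 + 2.7220 = 7.6033 pm
Final photon energy: E' = hc/λ' = 163.0669 keV

Electron kinetic energy:
K_e = E - E' = 254.0000 - 163.0669 = 90.9331 keV

(Intermediate values are shown rounded; full precision is carried through to the final answer.)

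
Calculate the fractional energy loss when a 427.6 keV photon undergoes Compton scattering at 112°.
0.5349 (or 53.49%)

Calculate initial and final photon energies:

Initial: E₀ = 427.6 keV → λ₀ = 2.8995 pm
Compton shift: Δλ = 3.3352 pm
Final wavelength: λ' = 6.2348 pm
Final energy: E' = 198.8596 keV

Fractional energy loss:
(E₀ - E')/E₀ = (427.6000 - 198.8596)/427.6000
= 228.7404/427.6000
= 0.5349
= 53.49%

(Intermediate values are shown rounded; full precision is carried through to the final answer.)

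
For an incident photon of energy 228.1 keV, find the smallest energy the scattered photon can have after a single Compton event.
120.5118 keV (at θ = 180°)

The scattered photon has minimum energy when its wavelength is maximum, i.e., when the Compton shift Δλ = λ_C(1 − cos θ) is maximum. This occurs at θ = 180° (backscattering), giving Δλ_max = 2λ_C = 4.8526 pm.

Initial wavelength: λ₀ = hc/E₀ = 5.4355 pm
Maximum final wavelength: λ'_max = λ₀ + 2λ_C = 5.4355 + 4.8526 = 10.2881 pm
Minimum final energy: E'_min = hc/λ'_max = 120.5118 keV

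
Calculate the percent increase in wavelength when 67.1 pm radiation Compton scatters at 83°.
3.1753%

Calculate the Compton shift:
Δλ = λ_C(1 - cos(83°))
Δλ = 2.4263 × (1 - cos(83°))
Δλ = 2.4263 × 0.8781
Δλ = 2.1306 pm

Percentage change:
(Δλ/λ₀) × 100 = (2.1306/67.1) × 100
= 3.1753%

(Intermediate values are shown rounded; full precision is carried through to the final answer.)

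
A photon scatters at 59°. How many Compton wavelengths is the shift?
0.4850 λ_C

The Compton shift formula is:
Δλ = λ_C(1 - cos θ)

Dividing both sides by λ_C:
Δλ/λ_C = 1 - cos θ

For θ = 59°:
Δλ/λ_C = 1 - cos(59°)
Δλ/λ_C = 1 - 0.5150
Δλ/λ_C = 0.4850

This means the shift is 0.4850 × λ_C = 1.1767 pm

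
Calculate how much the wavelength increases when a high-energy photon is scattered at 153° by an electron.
4.5882 pm

Using the Compton scattering formula:
Δλ = λ_C(1 - cos θ)

where λ_C = h/(m_e·c) ≈ 2.4263 pm is the Compton wavelength of an electron.

For θ = 153°:
cos(153°) = -0.8910
1 - cos(153°) = 1.8910

Δλ = 2.4263 × 1.8910
Δλ = 4.5882 pm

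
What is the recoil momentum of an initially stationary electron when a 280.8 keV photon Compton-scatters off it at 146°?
2.1621e-22 kg·m/s

The electron is initially at rest, so by conservation of momentum:
p⃗_e = p⃗₀ − p⃗'  (incident photon momentum minus scattered photon momentum)

Photon momentum magnitudes (p = h/λ = E/c):
λ₀ = hc/E₀ = 4.4154 pm → p₀ = h/λ₀ = 1.5007e-22 kg·m/s
Δλ = λ_C(1 − cos 146°) = 4.4378 pm
λ' = 8.8532 pm → p' = h/λ' = 7.4844e-23 kg·m/s

The scattered photon makes angle θ = 146° with the incident direction, so by the law of cosines:
|p⃗_e|² = p₀² + p'² − 2p₀p'cos θ
|p⃗_e|² = (1.5007e-22)² + (7.4844e-23)² − 2·1.5007e-22·7.4844e-23·cos(146°)
|p⃗_e| = 2.1621e-22 kg·m/s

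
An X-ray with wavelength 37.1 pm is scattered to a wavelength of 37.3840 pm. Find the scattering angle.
28.00°

First find the wavelength shift:
Δλ = λ' - λ = 37.3840 - 37.1 = 0.2840 pm

Using Δλ = λ_C(1 - cos θ), with λ_C = h/(m_e·c) ≈ 2.42631024 pm:
cos θ = 1 - Δλ/λ_C
cos θ = 1 - 0.2840/2.42631024
cos θ = 0.882950

θ = arccos(0.882950)
θ = 28.00°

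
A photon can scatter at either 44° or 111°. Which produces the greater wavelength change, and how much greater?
111° produces the larger shift by a factor of 4.840

Calculate both shifts using Δλ = λ_C(1 - cos θ):

For θ₁ = 44°:
Δλ₁ = 2.4263 × (1 - cos(44°))
Δλ₁ = 2.4263 × 0.2807
Δλ₁ = 0.6810 pm

For θ₂ = 111°:
Δλ₂ = 2.4263 × (1 - cos(111°))
Δλ₂ = 2.4263 × 1.3584
Δλ₂ = 3.2958 pm

The 111° angle produces the larger shift.
Ratio: 3.2958/0.6810 = 4.840

(Intermediate values are shown rounded; full precision is carried through to the final answer.)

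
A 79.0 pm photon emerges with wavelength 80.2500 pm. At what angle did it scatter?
61.00°

First find the wavelength shift:
Δλ = λ' - λ = 80.2500 - 79.0 = 1.2500 pm

Using Δλ = λ_C(1 - cos θ), with λ_C = h/(m_e·c) ≈ 2.42631024 pm:
cos θ = 1 - Δλ/λ_C
cos θ = 1 - 1.2500/2.42631024
cos θ = 0.484814

θ = arccos(0.484814)
θ = 61.00°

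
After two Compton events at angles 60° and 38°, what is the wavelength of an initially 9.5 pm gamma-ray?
11.2275 pm

Apply Compton shift twice:

First scattering at θ₁ = 60°:
Δλ₁ = λ_C(1 - cos(60°))
Δλ₁ = 2.4263 × 0.5000
Δλ₁ = 1.2132 pm

After first scattering:
λ₁ = 9.5 + 1.2132 = 10.7132 pm

Second scattering at θ₂ = 38°:
Δλ₂ = λ_C(1 - cos(38°))
Δλ₂ = 2.4263 × 0.2120
Δλ₂ = 0.5144 pm

Final wavelength:
λ₂ = 10.7132 + 0.5144 = 11.2275 pm

Total shift: Δλ_total = 1.2132 + 0.5144 = 1.7275 pm

(Intermediate values are shown rounded; full precision is carried through to the final answer.)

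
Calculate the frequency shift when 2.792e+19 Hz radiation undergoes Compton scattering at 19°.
3.395e+17 Hz (decrease)

Convert frequency to wavelength (c = 299792458 m/s):
λ₀ = c/f₀ = 299792458/2.792e+19 = 1.0737552e-11 m = 10.7376 pm

Calculate Compton shift:
Δλ = λ_C(1 - cos(19°)) = 0.1322 pm

Final wavelength:
λ' = λ₀ + Δλ = 10.7376 + 0.1322 = 10.8697 pm

Final frequency:
f' = c/λ' = 299792458/1.0869741e-11 = 2.7580460e+19 Hz

Frequency shift (decrease):
Δf = f₀ - f' = 2.792e+19 - 2.7580460e+19 = 3.395e+17 Hz

(Intermediate values are shown rounded; full precision is carried through to the final answer.)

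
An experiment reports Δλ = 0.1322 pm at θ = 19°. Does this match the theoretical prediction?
Yes, consistent

Calculate the expected shift for θ = 19°:

Δλ_expected = λ_C(1 - cos(19°))
Δλ_expected = 2.4263 × (1 - cos(19°))
Δλ_expected = 2.4263 × 0.0545
Δλ_expected = 0.1322 pm

Given shift: 0.1322 pm
Expected shift: 0.1322 pm
Difference: 0.0000 pm

The values match. This is consistent with Compton scattering at the stated angle.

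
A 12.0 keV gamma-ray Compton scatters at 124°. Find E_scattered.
11.5761 keV

First convert energy to wavelength:
λ = hc/E, with hc ≈ 1239.842 keV·pm (i.e. 1239.842 eV·nm)

For E = 12.0 keV = 12000 eV:
λ = 1239.842 keV·pm / 12.0 keV
λ = 103.3202 pm

Calculate the Compton shift:
Δλ = λ_C(1 - cos(124°)) = 2.4263 × 1.5592
Δλ = 3.7831 pm

Final wavelength:
λ' = 103.3202 + 3.7831 = 107.1033 pm

Final energy:
E' = hc/λ' = 1239.842 / 107.1033 = 11.5761 keV

(Intermediate values are shown rounded; full precision is carried through to the final answer.)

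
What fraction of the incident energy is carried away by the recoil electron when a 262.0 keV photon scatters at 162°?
0.5001 (or 50.01%)

Calculate initial and final photon energies:

Initial: E₀ = 262.0 keV → λ₀ = 4.7322 pm
Compton shift: Δλ = 4.7339 pm
Final wavelength: λ' = 9.4661 pm
Final energy: E' = 130.9772 keV

Fractional energy loss:
(E₀ - E')/E₀ = (262.0000 - 130.9772)/262.0000
= 131.0228/262.0000
= 0.5001
= 50.01%

(Intermediate values are shown rounded; full precision is carried through to the final answer.)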